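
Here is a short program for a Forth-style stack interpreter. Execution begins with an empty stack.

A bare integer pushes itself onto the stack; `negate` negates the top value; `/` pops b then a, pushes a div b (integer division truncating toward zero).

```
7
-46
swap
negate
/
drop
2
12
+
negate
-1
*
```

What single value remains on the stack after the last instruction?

14

7      → [7]
-46    → [7, -46]
swap   → [-46, 7]
negate → [-46, -7]
/      → [6]
drop   → []
2      → [2]
12     → [2, 12]
+      → [14]
negate → [-14]
-1     → [-14, -1]
*      → [14]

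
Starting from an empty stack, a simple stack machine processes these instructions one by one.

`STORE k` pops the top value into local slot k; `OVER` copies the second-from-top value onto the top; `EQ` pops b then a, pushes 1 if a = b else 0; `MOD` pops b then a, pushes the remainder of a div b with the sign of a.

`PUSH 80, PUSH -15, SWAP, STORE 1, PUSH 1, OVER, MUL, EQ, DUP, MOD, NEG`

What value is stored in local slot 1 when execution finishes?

80

PUSH 80  : 80
PUSH -15 : 80 -15
SWAP     : -15 80
STORE 1  : -15
PUSH 1   : -15 1
OVER     : -15 1 -15
MUL      : -15 -15
EQ       : 1
DUP      : 1 1
MOD      : 0
NEG      : 0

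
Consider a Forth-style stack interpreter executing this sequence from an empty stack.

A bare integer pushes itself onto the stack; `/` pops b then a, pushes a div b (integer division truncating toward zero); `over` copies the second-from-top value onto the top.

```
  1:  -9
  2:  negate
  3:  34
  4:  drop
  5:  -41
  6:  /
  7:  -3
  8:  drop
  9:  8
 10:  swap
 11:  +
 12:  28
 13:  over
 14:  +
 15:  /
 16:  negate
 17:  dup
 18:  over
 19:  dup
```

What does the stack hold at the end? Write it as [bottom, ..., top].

[0, 0, 0, 0]

-9     -> [-9]
negate -> [9]
34     -> [9, 34]
drop   -> [9]
-41    -> [9, -41]
/      -> [0]
-3     -> [0, -3]
drop   -> [0]
8      -> [0, 8]
swap   -> [8, 0]
+      -> [8]
28     -> [8, 28]
over   -> [8, 28, 8]
+      -> [8, 36]
/      -> [0]
negate -> [0]
dup    -> [0, 0]
over   -> [0, 0, 0]
dup    -> [0, 0, 0, 0]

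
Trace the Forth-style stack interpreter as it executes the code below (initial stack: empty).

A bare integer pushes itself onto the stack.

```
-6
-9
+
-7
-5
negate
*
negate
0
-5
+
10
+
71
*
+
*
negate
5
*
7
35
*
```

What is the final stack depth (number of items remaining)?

2

-6     → -6
-9     → -6 -9
+      → -15
-7     → -15 -7
-5     → -15 -7 -5
negate → -15 -7 5
*      → -15 -35
negate → -15 35
0      → -15 35 0
-5     → -15 35 0 -5
+      → -15 35 -5
10     → -15 35 -5 10
+      → -15 35 5
71     → -15 35 5 71
*      → -15 35 355
+      → -15 390
*      → -5850
negate → 5850
5      → 5850 5
*      → 29250
7      → 29250 7
35     → 29250 7 35
*      → 29250 245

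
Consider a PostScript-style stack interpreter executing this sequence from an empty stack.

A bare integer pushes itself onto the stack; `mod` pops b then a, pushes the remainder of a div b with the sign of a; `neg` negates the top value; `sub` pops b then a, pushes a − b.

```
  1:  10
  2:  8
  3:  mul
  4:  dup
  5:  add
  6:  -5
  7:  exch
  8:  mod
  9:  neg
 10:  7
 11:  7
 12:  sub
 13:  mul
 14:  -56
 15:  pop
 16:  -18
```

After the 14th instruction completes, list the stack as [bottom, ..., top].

[0, -56]

10   -> 10
8    -> 10 8
mul  -> 80
dup  -> 80 80
add  -> 160
-5   -> 160 -5
exch -> -5 160
mod  -> -5
neg  -> 5
7    -> 5 7
7    -> 5 7 7
sub  -> 5 0
mul  -> 0
-56  -> 0 -56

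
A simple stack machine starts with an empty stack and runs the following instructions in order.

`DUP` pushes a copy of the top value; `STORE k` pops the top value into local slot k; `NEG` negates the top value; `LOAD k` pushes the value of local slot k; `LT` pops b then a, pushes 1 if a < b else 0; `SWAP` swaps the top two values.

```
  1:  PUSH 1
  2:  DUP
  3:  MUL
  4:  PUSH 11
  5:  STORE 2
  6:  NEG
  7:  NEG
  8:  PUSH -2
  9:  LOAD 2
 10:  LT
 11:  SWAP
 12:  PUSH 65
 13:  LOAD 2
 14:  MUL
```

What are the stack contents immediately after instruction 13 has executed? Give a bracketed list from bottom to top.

PUSH 1  -> [1]
DUP     -> [1, 1]
MUL     -> [1]
PUSH 11 -> [1, 11]
STORE 2 -> [1]
NEG     -> [-1]
NEG     -> [1]
PUSH -2 -> [1, -2]
LOAD 2  -> [1, -2, 11]
LT      -> [1, 1]
SWAP    -> [1, 1]
PUSH 65 -> [1, 1, 65]
LOAD 2  -> [1, 1, 65, 11]

[1, 1, 65, 11]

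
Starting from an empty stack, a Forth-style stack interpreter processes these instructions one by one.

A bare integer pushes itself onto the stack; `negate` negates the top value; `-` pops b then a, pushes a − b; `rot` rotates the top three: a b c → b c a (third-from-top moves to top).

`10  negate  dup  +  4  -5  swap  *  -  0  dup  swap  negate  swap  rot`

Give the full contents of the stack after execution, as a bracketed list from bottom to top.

10     -> [10]
negate -> [-10]
dup    -> [-10, -10]
+      -> [-20]
4      -> [-20, 4]
-5     -> [-20, 4, -5]
swap   -> [-20, -5, 4]
*      -> [-20, -20]
-      -> [0]
0      -> [0, 0]
dup    -> [0, 0, 0]
swap   -> [0, 0, 0]
negate -> [0, 0, 0]
swap   -> [0, 0, 0]
rot    -> [0, 0, 0]

[0, 0, 0]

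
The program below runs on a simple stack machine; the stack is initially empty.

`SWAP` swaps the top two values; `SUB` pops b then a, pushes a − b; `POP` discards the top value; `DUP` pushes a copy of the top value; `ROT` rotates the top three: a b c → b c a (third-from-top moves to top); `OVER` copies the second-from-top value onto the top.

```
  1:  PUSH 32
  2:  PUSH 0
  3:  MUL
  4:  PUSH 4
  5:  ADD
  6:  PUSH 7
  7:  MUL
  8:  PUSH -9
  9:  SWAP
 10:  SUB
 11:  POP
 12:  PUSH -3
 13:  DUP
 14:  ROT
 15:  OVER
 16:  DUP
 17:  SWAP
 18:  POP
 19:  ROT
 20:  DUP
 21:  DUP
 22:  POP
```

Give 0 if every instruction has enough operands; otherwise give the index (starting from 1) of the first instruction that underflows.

14

PUSH 32  32
PUSH 0   32 0
MUL      0
PUSH 4   0 4
ADD      4
PUSH 7   4 7
MUL      28
PUSH -9  28 -9
SWAP     -9 28
SUB      -37
POP      (empty)
PUSH -3  -3
DUP      -3 -3
ROT  — needs 3 operands, stack has 2 → underflow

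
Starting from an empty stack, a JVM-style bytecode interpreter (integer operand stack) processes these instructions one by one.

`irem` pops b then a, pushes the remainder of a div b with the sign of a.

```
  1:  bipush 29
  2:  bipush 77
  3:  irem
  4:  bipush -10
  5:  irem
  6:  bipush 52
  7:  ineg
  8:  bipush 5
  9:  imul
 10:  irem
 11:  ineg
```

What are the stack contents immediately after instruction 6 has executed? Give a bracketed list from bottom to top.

bipush 29   29
bipush 77   29 77
irem        29
bipush -10  29 -10
irem        9
bipush 52   9 52

[9, 52]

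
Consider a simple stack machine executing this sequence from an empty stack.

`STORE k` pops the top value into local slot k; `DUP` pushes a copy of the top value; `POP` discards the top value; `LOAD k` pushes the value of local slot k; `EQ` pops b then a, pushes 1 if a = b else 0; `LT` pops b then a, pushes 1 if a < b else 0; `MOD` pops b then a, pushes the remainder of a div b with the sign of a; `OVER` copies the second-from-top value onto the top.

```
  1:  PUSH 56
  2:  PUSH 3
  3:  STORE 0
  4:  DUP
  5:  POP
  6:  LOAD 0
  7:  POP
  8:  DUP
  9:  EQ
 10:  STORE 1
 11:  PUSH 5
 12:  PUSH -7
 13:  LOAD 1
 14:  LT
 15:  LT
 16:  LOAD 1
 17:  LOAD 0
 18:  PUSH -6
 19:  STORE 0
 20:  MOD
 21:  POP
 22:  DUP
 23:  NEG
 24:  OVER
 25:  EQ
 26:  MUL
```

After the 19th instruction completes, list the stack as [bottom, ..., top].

[0, 1, 3]

PUSH 56  [56]
PUSH 3   [56, 3]
STORE 0  [56]
DUP      [56, 56]
POP      [56]
LOAD 0   [56, 3]
POP      [56]
DUP      [56, 56]
EQ       [1]
STORE 1  []
PUSH 5   [5]
PUSH -7  [5, -7]
LOAD 1   [5, -7, 1]
LT       [5, 1]
LT       [0]
LOAD 1   [0, 1]
LOAD 0   [0, 1, 3]
PUSH -6  [0, 1, 3, -6]
STORE 0  [0, 1, 3]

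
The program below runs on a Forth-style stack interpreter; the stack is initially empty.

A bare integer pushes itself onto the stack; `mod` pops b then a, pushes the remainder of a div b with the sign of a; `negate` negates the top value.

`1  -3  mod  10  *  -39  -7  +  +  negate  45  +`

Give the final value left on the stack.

1      -> 1
-3     -> 1 -3
mod    -> 1
10     -> 1 10
*      -> 10
-39    -> 10 -39
-7     -> 10 -39 -7
+      -> 10 -46
+      -> -36
negate -> 36
45     -> 36 45
+      -> 81

81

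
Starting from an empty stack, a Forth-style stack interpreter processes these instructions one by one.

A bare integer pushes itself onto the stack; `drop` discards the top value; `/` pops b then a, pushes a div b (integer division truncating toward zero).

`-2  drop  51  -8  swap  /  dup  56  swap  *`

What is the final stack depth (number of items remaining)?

-2   → [-2]
drop → []
51   → [51]
-8   → [51, -8]
swap → [-8, 51]
/    → [0]
dup  → [0, 0]
56   → [0, 0, 56]
swap → [0, 56, 0]
*    → [0, 0]

2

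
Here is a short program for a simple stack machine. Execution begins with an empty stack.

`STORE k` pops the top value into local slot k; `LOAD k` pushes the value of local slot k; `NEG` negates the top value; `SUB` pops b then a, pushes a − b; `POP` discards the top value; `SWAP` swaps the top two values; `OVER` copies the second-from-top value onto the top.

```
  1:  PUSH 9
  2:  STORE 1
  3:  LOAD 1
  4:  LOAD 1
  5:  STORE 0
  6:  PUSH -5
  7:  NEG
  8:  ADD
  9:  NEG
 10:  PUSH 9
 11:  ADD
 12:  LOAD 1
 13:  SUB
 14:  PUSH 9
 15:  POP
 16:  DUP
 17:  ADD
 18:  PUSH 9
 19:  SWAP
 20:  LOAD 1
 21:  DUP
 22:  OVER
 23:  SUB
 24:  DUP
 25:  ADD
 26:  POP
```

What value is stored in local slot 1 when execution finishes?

PUSH 9  → [9]
STORE 1 → []
LOAD 1  → [9]
LOAD 1  → [9, 9]
STORE 0 → [9]
PUSH -5 → [9, -5]
NEG     → [9, 5]
ADD     → [14]
NEG     → [-14]
PUSH 9  → [-14, 9]
ADD     → [-5]
LOAD 1  → [-5, 9]
SUB     → [-14]
PUSH 9  → [-14, 9]
POP     → [-14]
DUP     → [-14, -14]
ADD     → [-28]
PUSH 9  → [-28, 9]
SWAP    → [9, -28]
LOAD 1  → [9, -28, 9]
DUP     → [9, -28, 9, 9]
OVER    → [9, -28, 9, 9, 9]
SUB     → [9, -28, 9, 0]
DUP     → [9, -28, 9, 0, 0]
ADD     → [9, -28, 9, 0]
POP     → [9, -28, 9]

9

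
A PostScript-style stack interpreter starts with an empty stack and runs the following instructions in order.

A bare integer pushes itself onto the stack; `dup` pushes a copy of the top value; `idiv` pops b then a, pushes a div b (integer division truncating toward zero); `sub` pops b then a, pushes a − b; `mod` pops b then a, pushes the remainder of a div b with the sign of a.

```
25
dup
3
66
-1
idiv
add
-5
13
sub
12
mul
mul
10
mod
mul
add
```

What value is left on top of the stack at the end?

225

25   → 25
dup  → 25 25
3    → 25 25 3
66   → 25 25 3 66
-1   → 25 25 3 66 -1
idiv → 25 25 3 -66
add  → 25 25 -63
-5   → 25 25 -63 -5
13   → 25 25 -63 -5 13
sub  → 25 25 -63 -18
12   → 25 25 -63 -18 12
mul  → 25 25 -63 -216
mul  → 25 25 13608
10   → 25 25 13608 10
mod  → 25 25 8
mul  → 25 200
add  → 225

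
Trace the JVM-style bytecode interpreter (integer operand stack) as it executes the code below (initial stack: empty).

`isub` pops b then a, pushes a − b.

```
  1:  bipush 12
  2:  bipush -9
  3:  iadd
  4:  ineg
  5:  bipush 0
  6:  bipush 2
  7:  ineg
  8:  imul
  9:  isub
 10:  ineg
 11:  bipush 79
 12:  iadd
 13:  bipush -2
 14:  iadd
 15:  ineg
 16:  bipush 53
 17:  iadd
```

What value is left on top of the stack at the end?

bipush 12  12
bipush -9  12 -9
iadd       3
ineg       -3
bipush 0   -3 0
bipush 2   -3 0 2
ineg       -3 0 -2
imul       -3 0
isub       -3
ineg       3
bipush 79  3 79
iadd       82
bipush -2  82 -2
iadd       80
ineg       -80
bipush 53  -80 53
iadd       -27

-27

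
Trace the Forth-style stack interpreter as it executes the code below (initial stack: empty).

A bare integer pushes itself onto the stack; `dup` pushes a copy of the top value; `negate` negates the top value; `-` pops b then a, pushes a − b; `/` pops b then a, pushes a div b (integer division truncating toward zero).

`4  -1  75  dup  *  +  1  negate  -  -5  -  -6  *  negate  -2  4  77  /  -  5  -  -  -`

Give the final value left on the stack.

-33783

4      -> [4]
-1     -> [4, -1]
75     -> [4, -1, 75]
dup    -> [4, -1, 75, 75]
*      -> [4, -1, 5625]
+      -> [4, 5624]
1      -> [4, 5624, 1]
negate -> [4, 5624, -1]
-      -> [4, 5625]
-5     -> [4, 5625, -5]
-      -> [4, 5630]
-6     -> [4, 5630, -6]
*      -> [4, -33780]
negate -> [4, 33780]
-2     -> [4, 33780, -2]
4      -> [4, 33780, -2, 4]
77     -> [4, 33780, -2, 4, 77]
/      -> [4, 33780, -2, 0]
-      -> [4, 33780, -2]
5      -> [4, 33780, -2, 5]
-      -> [4, 33780, -7]
-      -> [4, 33787]
-      -> [-33783]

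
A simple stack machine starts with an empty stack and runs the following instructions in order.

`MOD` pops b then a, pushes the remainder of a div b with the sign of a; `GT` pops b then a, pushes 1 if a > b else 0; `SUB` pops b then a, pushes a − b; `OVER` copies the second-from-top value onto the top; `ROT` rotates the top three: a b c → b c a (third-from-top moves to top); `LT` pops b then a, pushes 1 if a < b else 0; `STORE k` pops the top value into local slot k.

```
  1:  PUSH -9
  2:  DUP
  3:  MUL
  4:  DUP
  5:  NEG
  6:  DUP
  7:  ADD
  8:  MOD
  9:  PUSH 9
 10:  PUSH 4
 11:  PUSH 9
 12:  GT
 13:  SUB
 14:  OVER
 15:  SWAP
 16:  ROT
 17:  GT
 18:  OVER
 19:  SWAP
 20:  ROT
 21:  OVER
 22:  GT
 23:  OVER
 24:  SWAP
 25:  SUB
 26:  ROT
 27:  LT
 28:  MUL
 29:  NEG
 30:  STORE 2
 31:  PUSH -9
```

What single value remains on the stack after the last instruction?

PUSH -9 : [-9]
DUP     : [-9, -9]
MUL     : [81]
DUP     : [81, 81]
NEG     : [81, -81]
DUP     : [81, -81, -81]
ADD     : [81, -162]
MOD     : [81]
PUSH 9  : [81, 9]
PUSH 4  : [81, 9, 4]
PUSH 9  : [81, 9, 4, 9]
GT      : [81, 9, 0]
SUB     : [81, 9]
OVER    : [81, 9, 81]
SWAP    : [81, 81, 9]
ROT     : [81, 9, 81]
GT      : [81, 0]
OVER    : [81, 0, 81]
SWAP    : [81, 81, 0]
ROT     : [81, 0, 81]
OVER    : [81, 0, 81, 0]
GT      : [81, 0, 1]
OVER    : [81, 0, 1, 0]
SWAP    : [81, 0, 0, 1]
SUB     : [81, 0, -1]
ROT     : [0, -1, 81]
LT      : [0, 1]
MUL     : [0]
NEG     : [0]
STORE 2 : []
PUSH -9 : [-9]

-9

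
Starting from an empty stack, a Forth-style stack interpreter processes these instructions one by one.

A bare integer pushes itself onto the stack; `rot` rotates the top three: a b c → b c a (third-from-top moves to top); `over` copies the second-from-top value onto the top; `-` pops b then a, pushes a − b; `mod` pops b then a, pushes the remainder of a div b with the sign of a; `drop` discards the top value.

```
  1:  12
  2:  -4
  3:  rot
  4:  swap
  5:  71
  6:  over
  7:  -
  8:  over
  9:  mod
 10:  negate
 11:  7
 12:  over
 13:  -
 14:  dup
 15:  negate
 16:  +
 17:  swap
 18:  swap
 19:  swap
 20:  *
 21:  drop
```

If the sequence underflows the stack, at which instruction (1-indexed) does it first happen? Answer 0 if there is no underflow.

3

12 : 12
-4 : 12 -4
rot  — needs 3 operands, stack has 2 → underflow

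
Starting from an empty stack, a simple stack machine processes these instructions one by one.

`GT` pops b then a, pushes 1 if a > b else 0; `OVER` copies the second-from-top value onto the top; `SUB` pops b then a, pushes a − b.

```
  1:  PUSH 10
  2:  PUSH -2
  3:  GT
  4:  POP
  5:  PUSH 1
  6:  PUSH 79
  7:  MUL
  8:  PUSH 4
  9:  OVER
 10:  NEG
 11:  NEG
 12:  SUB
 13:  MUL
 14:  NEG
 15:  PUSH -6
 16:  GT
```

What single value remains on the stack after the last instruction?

PUSH 10 → 10
PUSH -2 → 10 -2
GT      → 1
POP     → (empty)
PUSH 1  → 1
PUSH 79 → 1 79
MUL     → 79
PUSH 4  → 79 4
OVER    → 79 4 79
NEG     → 79 4 -79
NEG     → 79 4 79
SUB     → 79 -75
MUL     → -5925
NEG     → 5925
PUSH -6 → 5925 -6
GT      → 1

1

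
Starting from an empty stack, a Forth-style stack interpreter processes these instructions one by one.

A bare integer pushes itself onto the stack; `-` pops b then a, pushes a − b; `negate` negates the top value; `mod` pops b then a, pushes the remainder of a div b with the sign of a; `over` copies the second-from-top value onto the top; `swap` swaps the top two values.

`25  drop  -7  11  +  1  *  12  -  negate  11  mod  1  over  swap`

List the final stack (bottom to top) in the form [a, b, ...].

[8, 8, 1]

25     → [25]
drop   → []
-7     → [-7]
11     → [-7, 11]
+      → [4]
1      → [4, 1]
*      → [4]
12     → [4, 12]
-      → [-8]
negate → [8]
11     → [8, 11]
mod    → [8]
1      → [8, 1]
over   → [8, 1, 8]
swap   → [8, 8, 1]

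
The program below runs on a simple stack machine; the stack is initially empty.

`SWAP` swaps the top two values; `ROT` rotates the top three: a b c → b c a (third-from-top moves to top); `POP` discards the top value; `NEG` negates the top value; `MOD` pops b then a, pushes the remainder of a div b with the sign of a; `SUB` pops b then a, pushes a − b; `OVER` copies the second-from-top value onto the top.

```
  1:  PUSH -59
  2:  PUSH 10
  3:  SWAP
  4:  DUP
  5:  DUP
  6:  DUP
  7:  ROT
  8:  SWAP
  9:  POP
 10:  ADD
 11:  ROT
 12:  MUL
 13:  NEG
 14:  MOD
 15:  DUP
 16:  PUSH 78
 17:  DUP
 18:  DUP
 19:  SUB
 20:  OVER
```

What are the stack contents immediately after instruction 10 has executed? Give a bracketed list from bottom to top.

[10, -59, -118]

PUSH -59  -59
PUSH 10   -59 10
SWAP      10 -59
DUP       10 -59 -59
DUP       10 -59 -59 -59
DUP       10 -59 -59 -59 -59
ROT       10 -59 -59 -59 -59
SWAP      10 -59 -59 -59 -59
POP       10 -59 -59 -59
ADD       10 -59 -118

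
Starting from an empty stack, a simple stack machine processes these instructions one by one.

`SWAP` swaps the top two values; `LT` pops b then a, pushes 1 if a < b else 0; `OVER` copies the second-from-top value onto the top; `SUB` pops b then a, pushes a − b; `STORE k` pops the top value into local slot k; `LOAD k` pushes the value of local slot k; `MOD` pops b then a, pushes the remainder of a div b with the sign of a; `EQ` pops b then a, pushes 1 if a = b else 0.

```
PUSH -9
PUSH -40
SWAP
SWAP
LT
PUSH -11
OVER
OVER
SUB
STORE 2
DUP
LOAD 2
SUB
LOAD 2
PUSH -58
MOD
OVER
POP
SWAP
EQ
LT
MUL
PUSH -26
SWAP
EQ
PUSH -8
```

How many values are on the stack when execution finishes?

2

PUSH -9  -> [-9]
PUSH -40 -> [-9, -40]
SWAP     -> [-40, -9]
SWAP     -> [-9, -40]
LT       -> [0]
PUSH -11 -> [0, -11]
OVER     -> [0, -11, 0]
OVER     -> [0, -11, 0, -11]
SUB      -> [0, -11, 11]
STORE 2  -> [0, -11]
DUP      -> [0, -11, -11]
LOAD 2   -> [0, -11, -11, 11]
SUB      -> [0, -11, -22]
LOAD 2   -> [0, -11, -22, 11]
PUSH -58 -> [0, -11, -22, 11, -58]
MOD      -> [0, -11, -22, 11]
OVER     -> [0, -11, -22, 11, -22]
POP      -> [0, -11, -22, 11]
SWAP     -> [0, -11, 11, -22]
EQ       -> [0, -11, 0]
LT       -> [0, 1]
MUL      -> [0]
PUSH -26 -> [0, -26]
SWAP     -> [-26, 0]
EQ       -> [0]
PUSH -8  -> [0, -8]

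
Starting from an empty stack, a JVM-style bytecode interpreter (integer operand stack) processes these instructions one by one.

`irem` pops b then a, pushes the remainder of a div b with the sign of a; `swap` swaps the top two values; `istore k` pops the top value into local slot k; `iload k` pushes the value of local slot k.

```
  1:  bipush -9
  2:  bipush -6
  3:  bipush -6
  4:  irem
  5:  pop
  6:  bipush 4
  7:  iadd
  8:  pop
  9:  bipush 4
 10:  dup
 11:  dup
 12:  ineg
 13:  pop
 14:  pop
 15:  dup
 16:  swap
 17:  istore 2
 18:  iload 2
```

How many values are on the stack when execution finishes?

bipush -9  -9
bipush -6  -9 -6
bipush -6  -9 -6 -6
irem       -9 0
pop        -9
bipush 4   -9 4
iadd       -5
pop        (empty)
bipush 4   4
dup        4 4
dup        4 4 4
ineg       4 4 -4
pop        4 4
pop        4
dup        4 4
swap       4 4
istore 2   4
iload 2    4 4

2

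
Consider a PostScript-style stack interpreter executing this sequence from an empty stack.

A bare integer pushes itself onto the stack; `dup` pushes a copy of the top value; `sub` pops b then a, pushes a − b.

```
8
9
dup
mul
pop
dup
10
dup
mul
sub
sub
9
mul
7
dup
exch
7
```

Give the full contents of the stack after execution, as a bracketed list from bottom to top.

[900, 7, 7, 7]

8     [8]
9     [8, 9]
dup   [8, 9, 9]
mul   [8, 81]
pop   [8]
dup   [8, 8]
10    [8, 8, 10]
dup   [8, 8, 10, 10]
mul   [8, 8, 100]
sub   [8, -92]
sub   [100]
9     [100, 9]
mul   [900]
7     [900, 7]
dup   [900, 7, 7]
exch  [900, 7, 7]
7     [900, 7, 7, 7]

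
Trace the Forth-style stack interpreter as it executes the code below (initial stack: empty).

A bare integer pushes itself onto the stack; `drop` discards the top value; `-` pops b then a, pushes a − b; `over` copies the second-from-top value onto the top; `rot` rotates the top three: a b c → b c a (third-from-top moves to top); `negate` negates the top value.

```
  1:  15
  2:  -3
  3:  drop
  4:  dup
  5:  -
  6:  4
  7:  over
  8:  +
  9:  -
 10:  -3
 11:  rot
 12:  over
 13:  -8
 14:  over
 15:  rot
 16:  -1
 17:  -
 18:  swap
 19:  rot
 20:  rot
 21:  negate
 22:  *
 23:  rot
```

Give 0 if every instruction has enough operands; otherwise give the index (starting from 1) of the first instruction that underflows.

11

15   → 15
-3   → 15 -3
drop → 15
dup  → 15 15
-    → 0
4    → 0 4
over → 0 4 0
+    → 0 4
-    → -4
-3   → -4 -3
rot  — needs 3 operands, stack has 2 → underflow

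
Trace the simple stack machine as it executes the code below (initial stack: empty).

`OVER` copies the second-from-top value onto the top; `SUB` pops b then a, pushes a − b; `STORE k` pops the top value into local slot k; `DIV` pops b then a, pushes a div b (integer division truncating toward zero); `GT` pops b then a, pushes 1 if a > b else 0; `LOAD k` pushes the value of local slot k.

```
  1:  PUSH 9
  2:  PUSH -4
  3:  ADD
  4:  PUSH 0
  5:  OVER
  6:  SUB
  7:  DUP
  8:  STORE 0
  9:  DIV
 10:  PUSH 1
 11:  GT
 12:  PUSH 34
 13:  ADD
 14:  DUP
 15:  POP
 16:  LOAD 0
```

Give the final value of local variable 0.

-5

PUSH 9   [9]
PUSH -4  [9, -4]
ADD      [5]
PUSH 0   [5, 0]
OVER     [5, 0, 5]
SUB      [5, -5]
DUP      [5, -5, -5]
STORE 0  [5, -5]
DIV      [-1]
PUSH 1   [-1, 1]
GT       [0]
PUSH 34  [0, 34]
ADD      [34]
DUP      [34, 34]
POP      [34]
LOAD 0   [34, -5]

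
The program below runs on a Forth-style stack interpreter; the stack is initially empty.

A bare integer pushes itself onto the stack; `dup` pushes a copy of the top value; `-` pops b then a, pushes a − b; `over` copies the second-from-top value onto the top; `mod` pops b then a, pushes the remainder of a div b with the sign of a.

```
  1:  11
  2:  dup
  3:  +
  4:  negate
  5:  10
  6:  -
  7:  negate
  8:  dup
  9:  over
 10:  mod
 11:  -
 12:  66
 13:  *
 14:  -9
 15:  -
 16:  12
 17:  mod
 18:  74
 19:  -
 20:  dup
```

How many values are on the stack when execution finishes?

2

11     : [11]
dup    : [11, 11]
+      : [22]
negate : [-22]
10     : [-22, 10]
-      : [-32]
negate : [32]
dup    : [32, 32]
over   : [32, 32, 32]
mod    : [32, 0]
-      : [32]
66     : [32, 66]
*      : [2112]
-9     : [2112, -9]
-      : [2121]
12     : [2121, 12]
mod    : [9]
74     : [9, 74]
-      : [-65]
dup    : [-65, -65]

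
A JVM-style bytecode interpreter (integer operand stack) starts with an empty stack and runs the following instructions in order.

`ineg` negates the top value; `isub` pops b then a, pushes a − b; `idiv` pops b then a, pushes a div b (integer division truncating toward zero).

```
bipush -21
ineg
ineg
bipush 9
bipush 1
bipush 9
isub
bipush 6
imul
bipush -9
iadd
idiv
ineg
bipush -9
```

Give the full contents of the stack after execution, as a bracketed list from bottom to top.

bipush -21 : -21
ineg       : 21
ineg       : -21
bipush 9   : -21 9
bipush 1   : -21 9 1
bipush 9   : -21 9 1 9
isub       : -21 9 -8
bipush 6   : -21 9 -8 6
imul       : -21 9 -48
bipush -9  : -21 9 -48 -9
iadd       : -21 9 -57
idiv       : -21 0
ineg       : -21 0
bipush -9  : -21 0 -9

[-21, 0, -9]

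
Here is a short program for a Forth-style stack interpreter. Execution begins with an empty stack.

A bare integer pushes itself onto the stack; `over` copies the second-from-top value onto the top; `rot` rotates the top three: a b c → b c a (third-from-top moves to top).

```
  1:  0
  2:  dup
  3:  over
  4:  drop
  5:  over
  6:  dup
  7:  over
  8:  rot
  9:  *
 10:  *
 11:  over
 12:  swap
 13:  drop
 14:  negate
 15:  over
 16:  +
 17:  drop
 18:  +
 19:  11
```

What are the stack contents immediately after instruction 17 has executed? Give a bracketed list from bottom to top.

0      -> 0
dup    -> 0 0
over   -> 0 0 0
drop   -> 0 0
over   -> 0 0 0
dup    -> 0 0 0 0
over   -> 0 0 0 0 0
rot    -> 0 0 0 0 0
*      -> 0 0 0 0
*      -> 0 0 0
over   -> 0 0 0 0
swap   -> 0 0 0 0
drop   -> 0 0 0
negate -> 0 0 0
over   -> 0 0 0 0
+      -> 0 0 0
drop   -> 0 0

[0, 0]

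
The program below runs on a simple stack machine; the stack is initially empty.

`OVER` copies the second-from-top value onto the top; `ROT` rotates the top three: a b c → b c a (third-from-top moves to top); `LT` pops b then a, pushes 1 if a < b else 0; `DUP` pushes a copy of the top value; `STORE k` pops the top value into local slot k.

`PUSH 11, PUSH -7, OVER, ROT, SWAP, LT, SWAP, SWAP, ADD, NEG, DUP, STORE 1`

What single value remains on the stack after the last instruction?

7

PUSH 11  [11]
PUSH -7  [11, -7]
OVER     [11, -7, 11]
ROT      [-7, 11, 11]
SWAP     [-7, 11, 11]
LT       [-7, 0]
SWAP     [0, -7]
SWAP     [-7, 0]
ADD      [-7]
NEG      [7]
DUP      [7, 7]
STORE 1  [7]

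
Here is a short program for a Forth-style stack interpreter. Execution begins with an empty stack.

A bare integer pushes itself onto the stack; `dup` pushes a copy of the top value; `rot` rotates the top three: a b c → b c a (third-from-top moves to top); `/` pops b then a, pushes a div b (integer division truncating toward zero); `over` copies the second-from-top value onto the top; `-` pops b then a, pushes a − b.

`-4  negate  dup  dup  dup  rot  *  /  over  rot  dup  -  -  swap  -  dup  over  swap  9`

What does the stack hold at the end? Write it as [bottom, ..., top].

-4     → [-4]
negate → [4]
dup    → [4, 4]
dup    → [4, 4, 4]
dup    → [4, 4, 4, 4]
rot    → [4, 4, 4, 4]
*      → [4, 4, 16]
/      → [4, 0]
over   → [4, 0, 4]
rot    → [0, 4, 4]
dup    → [0, 4, 4, 4]
-      → [0, 4, 0]
-      → [0, 4]
swap   → [4, 0]
-      → [4]
dup    → [4, 4]
over   → [4, 4, 4]
swap   → [4, 4, 4]
9      → [4, 4, 4, 9]

[4, 4, 4, 9]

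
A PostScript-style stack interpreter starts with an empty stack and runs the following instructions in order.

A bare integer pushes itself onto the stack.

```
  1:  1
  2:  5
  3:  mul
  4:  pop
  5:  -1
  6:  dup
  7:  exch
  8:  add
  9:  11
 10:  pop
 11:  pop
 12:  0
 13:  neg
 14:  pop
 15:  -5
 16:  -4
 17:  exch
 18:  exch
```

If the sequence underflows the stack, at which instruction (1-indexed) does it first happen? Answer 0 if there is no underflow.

0

1    → 1
5    → 1 5
mul  → 5
pop  → (empty)
-1   → -1
dup  → -1 -1
exch → -1 -1
add  → -2
11   → -2 11
pop  → -2
pop  → (empty)
0    → 0
neg  → 0
pop  → (empty)
-5   → -5
-4   → -5 -4
exch → -4 -5
exch → -5 -4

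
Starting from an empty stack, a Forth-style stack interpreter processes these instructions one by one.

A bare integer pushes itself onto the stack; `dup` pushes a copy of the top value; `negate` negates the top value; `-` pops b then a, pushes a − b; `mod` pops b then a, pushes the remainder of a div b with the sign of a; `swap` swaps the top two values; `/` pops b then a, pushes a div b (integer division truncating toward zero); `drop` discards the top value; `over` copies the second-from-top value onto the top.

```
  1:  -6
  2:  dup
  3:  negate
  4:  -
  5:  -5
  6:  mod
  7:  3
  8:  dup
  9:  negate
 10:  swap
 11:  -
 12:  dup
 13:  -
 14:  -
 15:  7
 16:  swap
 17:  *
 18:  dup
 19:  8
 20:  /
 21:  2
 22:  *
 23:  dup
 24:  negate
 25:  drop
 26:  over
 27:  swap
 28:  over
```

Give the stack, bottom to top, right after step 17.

[-14]

-6     → -6
dup    → -6 -6
negate → -6 6
-      → -12
-5     → -12 -5
mod    → -2
3      → -2 3
dup    → -2 3 3
negate → -2 3 -3
swap   → -2 -3 3
-      → -2 -6
dup    → -2 -6 -6
-      → -2 0
-      → -2
7      → -2 7
swap   → 7 -2
*      → -14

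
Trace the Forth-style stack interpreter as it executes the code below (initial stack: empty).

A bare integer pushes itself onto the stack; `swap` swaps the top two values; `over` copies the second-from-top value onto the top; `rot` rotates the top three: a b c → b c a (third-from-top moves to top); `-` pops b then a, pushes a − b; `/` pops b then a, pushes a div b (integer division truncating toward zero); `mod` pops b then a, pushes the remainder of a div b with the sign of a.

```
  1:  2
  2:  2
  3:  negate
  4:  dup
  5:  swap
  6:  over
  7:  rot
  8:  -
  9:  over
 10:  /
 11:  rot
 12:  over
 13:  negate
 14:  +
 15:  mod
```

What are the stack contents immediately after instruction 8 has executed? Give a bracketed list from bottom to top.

2      -> 2
2      -> 2 2
negate -> 2 -2
dup    -> 2 -2 -2
swap   -> 2 -2 -2
over   -> 2 -2 -2 -2
rot    -> 2 -2 -2 -2
-      -> 2 -2 0

[2, -2, 0]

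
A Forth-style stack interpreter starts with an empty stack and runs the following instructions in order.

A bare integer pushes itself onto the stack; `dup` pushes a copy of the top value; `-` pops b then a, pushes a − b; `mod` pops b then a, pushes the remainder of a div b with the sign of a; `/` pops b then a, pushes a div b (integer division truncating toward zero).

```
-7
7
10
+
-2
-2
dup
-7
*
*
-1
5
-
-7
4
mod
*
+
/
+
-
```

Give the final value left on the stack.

-24

-7   [-7]
7    [-7, 7]
10   [-7, 7, 10]
+    [-7, 17]
-2   [-7, 17, -2]
-2   [-7, 17, -2, -2]
dup  [-7, 17, -2, -2, -2]
-7   [-7, 17, -2, -2, -2, -7]
*    [-7, 17, -2, -2, 14]
*    [-7, 17, -2, -28]
-1   [-7, 17, -2, -28, -1]
5    [-7, 17, -2, -28, -1, 5]
-    [-7, 17, -2, -28, -6]
-7   [-7, 17, -2, -28, -6, -7]
4    [-7, 17, -2, -28, -6, -7, 4]
mod  [-7, 17, -2, -28, -6, -3]
*    [-7, 17, -2, -28, 18]
+    [-7, 17, -2, -10]
/    [-7, 17, 0]
+    [-7, 17]
-    [-24]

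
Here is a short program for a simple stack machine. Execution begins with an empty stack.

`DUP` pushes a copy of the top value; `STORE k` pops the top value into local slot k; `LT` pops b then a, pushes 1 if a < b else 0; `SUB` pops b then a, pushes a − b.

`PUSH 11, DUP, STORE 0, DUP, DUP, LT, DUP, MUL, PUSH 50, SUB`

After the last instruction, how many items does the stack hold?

PUSH 11  11
DUP      11 11
STORE 0  11
DUP      11 11
DUP      11 11 11
LT       11 0
DUP      11 0 0
MUL      11 0
PUSH 50  11 0 50
SUB      11 -50

2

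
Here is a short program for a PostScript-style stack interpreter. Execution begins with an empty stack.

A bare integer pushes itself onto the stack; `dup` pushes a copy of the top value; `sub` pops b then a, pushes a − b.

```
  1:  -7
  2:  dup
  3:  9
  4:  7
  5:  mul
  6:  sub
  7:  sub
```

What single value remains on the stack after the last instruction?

-7   [-7]
dup  [-7, -7]
9    [-7, -7, 9]
7    [-7, -7, 9, 7]
mul  [-7, -7, 63]
sub  [-7, -70]
sub  [63]

63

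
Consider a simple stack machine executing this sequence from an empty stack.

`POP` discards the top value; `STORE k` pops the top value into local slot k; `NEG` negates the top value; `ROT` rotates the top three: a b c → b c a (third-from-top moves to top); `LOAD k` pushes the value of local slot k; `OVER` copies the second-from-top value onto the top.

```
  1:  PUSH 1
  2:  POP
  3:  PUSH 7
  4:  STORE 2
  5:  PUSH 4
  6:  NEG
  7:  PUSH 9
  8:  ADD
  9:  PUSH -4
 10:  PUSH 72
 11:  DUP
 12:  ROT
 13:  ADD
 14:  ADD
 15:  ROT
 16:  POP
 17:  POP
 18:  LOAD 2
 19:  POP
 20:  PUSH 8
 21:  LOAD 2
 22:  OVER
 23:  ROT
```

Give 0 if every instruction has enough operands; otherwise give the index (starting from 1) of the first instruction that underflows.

15

PUSH 1   1
POP      (empty)
PUSH 7   7
STORE 2  (empty)
PUSH 4   4
NEG      -4
PUSH 9   -4 9
ADD      5
PUSH -4  5 -4
PUSH 72  5 -4 72
DUP      5 -4 72 72
ROT      5 72 72 -4
ADD      5 72 68
ADD      5 140
ROT  — needs 3 operands, stack has 2 → underflow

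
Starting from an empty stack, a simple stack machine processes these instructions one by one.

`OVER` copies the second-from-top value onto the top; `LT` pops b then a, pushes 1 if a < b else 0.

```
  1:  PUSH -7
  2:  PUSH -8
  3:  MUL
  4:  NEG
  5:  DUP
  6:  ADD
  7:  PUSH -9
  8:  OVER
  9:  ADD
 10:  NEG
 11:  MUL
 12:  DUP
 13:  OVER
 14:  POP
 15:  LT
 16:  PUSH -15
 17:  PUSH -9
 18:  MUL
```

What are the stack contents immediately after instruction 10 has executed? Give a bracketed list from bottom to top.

PUSH -7  [-7]
PUSH -8  [-7, -8]
MUL      [56]
NEG      [-56]
DUP      [-56, -56]
ADD      [-112]
PUSH -9  [-112, -9]
OVER     [-112, -9, -112]
ADD      [-112, -121]
NEG      [-112, 121]

[-112, 121]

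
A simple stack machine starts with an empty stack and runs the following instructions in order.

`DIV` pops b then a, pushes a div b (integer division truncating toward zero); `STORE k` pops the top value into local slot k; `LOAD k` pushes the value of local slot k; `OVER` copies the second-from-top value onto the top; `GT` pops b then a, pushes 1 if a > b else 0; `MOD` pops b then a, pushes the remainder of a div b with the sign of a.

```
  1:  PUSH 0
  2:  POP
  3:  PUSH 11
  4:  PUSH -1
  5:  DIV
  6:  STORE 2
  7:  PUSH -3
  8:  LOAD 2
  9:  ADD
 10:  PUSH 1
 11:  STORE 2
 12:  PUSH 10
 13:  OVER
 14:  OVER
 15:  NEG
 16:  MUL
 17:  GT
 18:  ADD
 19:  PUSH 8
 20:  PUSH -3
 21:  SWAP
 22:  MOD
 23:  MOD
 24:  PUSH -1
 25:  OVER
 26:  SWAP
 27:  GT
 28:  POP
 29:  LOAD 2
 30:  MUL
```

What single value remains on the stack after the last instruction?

-2

PUSH 0  : [0]
POP     : []
PUSH 11 : [11]
PUSH -1 : [11, -1]
DIV     : [-11]
STORE 2 : []
PUSH -3 : [-3]
LOAD 2  : [-3, -11]
ADD     : [-14]
PUSH 1  : [-14, 1]
STORE 2 : [-14]
PUSH 10 : [-14, 10]
OVER    : [-14, 10, -14]
OVER    : [-14, 10, -14, 10]
NEG     : [-14, 10, -14, -10]
MUL     : [-14, 10, 140]
GT      : [-14, 0]
ADD     : [-14]
PUSH 8  : [-14, 8]
PUSH -3 : [-14, 8, -3]
SWAP    : [-14, -3, 8]
MOD     : [-14, -3]
MOD     : [-2]
PUSH -1 : [-2, -1]
OVER    : [-2, -1, -2]
SWAP    : [-2, -2, -1]
GT      : [-2, 0]
POP     : [-2]
LOAD 2  : [-2, 1]
MUL     : [-2]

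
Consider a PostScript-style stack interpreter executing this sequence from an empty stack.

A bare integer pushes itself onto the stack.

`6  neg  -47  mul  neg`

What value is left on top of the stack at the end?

-282

6   : 6
neg : -6
-47 : -6 -47
mul : 282
neg : -282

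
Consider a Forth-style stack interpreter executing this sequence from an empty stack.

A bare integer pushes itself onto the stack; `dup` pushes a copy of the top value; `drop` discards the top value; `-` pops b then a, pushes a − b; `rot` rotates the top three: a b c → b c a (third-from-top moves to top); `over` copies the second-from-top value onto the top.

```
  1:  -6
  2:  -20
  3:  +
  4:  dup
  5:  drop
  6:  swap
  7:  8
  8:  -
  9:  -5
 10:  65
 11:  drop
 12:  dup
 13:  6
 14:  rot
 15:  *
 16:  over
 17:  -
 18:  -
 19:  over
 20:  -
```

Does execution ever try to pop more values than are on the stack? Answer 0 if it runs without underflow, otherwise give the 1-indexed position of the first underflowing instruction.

-6   -> -6
-20  -> -6 -20
+    -> -26
dup  -> -26 -26
drop -> -26
swap  — needs 2 operands, stack has 1 → underflow

6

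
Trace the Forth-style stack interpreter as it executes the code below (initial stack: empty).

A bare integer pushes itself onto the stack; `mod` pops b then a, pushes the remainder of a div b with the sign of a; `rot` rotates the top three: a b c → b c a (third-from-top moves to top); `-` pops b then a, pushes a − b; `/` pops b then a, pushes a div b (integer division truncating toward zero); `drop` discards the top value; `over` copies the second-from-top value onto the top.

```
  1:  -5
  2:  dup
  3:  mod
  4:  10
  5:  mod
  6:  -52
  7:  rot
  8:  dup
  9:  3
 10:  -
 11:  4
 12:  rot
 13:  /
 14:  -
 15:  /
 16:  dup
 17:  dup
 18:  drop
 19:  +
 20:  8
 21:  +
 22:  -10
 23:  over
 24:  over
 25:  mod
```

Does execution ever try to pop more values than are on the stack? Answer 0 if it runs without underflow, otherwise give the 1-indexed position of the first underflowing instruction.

-5  : [-5]
dup : [-5, -5]
mod : [0]
10  : [0, 10]
mod : [0]
-52 : [0, -52]
rot  — needs 3 operands, stack has 2 → underflow

7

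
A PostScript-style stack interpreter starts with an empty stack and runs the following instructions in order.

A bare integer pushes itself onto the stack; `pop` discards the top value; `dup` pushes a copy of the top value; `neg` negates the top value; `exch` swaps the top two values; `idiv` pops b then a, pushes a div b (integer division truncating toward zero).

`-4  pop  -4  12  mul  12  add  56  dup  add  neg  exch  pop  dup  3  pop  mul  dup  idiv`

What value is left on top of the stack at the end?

-4   → -4
pop  → (empty)
-4   → -4
12   → -4 12
mul  → -48
12   → -48 12
add  → -36
56   → -36 56
dup  → -36 56 56
add  → -36 112
neg  → -36 -112
exch → -112 -36
pop  → -112
dup  → -112 -112
3    → -112 -112 3
pop  → -112 -112
mul  → 12544
dup  → 12544 12544
idiv → 1

1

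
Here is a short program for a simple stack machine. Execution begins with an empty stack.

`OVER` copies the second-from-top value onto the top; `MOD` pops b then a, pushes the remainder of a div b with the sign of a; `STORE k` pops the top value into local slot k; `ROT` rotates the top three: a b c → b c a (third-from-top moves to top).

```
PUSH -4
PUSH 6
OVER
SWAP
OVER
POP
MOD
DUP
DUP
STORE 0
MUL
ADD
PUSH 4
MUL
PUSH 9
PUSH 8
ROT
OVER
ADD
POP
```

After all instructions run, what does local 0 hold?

-4

PUSH -4 -> [-4]
PUSH 6  -> [-4, 6]
OVER    -> [-4, 6, -4]
SWAP    -> [-4, -4, 6]
OVER    -> [-4, -4, 6, -4]
POP     -> [-4, -4, 6]
MOD     -> [-4, -4]
DUP     -> [-4, -4, -4]
DUP     -> [-4, -4, -4, -4]
STORE 0 -> [-4, -4, -4]
MUL     -> [-4, 16]
ADD     -> [12]
PUSH 4  -> [12, 4]
MUL     -> [48]
PUSH 9  -> [48, 9]
PUSH 8  -> [48, 9, 8]
ROT     -> [9, 8, 48]
OVER    -> [9, 8, 48, 8]
ADD     -> [9, 8, 56]
POP     -> [9, 8]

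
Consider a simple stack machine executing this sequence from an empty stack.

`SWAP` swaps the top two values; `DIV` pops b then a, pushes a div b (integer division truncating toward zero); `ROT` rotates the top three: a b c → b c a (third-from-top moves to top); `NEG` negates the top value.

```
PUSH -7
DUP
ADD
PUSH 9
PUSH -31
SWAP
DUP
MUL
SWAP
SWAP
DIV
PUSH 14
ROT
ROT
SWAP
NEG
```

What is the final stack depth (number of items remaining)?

3

PUSH -7  : [-7]
DUP      : [-7, -7]
ADD      : [-14]
PUSH 9   : [-14, 9]
PUSH -31 : [-14, 9, -31]
SWAP     : [-14, -31, 9]
DUP      : [-14, -31, 9, 9]
MUL      : [-14, -31, 81]
SWAP     : [-14, 81, -31]
SWAP     : [-14, -31, 81]
DIV      : [-14, 0]
PUSH 14  : [-14, 0, 14]
ROT      : [0, 14, -14]
ROT      : [14, -14, 0]
SWAP     : [14, 0, -14]
NEG      : [14, 0, 14]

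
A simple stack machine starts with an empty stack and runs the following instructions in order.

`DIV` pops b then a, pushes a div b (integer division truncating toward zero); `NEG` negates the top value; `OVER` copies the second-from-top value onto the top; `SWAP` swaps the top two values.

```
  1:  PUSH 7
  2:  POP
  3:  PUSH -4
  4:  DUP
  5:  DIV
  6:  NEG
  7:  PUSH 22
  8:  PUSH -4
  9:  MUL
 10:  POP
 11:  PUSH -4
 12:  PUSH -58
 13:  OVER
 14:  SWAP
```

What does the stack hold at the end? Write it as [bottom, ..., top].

[-1, -4, -4, -58]

PUSH 7   -> [7]
POP      -> []
PUSH -4  -> [-4]
DUP      -> [-4, -4]
DIV      -> [1]
NEG      -> [-1]
PUSH 22  -> [-1, 22]
PUSH -4  -> [-1, 22, -4]
MUL      -> [-1, -88]
POP      -> [-1]
PUSH -4  -> [-1, -4]
PUSH -58 -> [-1, -4, -58]
OVER     -> [-1, -4, -58, -4]
SWAP     -> [-1, -4, -4, -58]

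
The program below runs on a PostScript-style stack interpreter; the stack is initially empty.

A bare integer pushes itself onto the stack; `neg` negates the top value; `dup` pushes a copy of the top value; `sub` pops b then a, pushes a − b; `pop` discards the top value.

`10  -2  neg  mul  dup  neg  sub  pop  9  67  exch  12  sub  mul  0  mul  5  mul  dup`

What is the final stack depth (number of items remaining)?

10    [10]
-2    [10, -2]
neg   [10, 2]
mul   [20]
dup   [20, 20]
neg   [20, -20]
sub   [40]
pop   []
9     [9]
67    [9, 67]
exch  [67, 9]
12    [67, 9, 12]
sub   [67, -3]
mul   [-201]
0     [-201, 0]
mul   [0]
5     [0, 5]
mul   [0]
dup   [0, 0]

2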